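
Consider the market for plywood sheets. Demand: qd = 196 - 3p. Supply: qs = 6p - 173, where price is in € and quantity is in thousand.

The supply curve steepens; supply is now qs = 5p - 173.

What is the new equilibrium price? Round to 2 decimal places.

Solve the original market: 196 - 3p = 6p - 173, hence p = 41 and q = 73.
The new curves are qd = 196 - 3p (demand) and qs = 5p - 173 (supply).
Clearing the new market: 196 - 3p = 5p - 173, so p = 46.125 and q = 57.625.

46.13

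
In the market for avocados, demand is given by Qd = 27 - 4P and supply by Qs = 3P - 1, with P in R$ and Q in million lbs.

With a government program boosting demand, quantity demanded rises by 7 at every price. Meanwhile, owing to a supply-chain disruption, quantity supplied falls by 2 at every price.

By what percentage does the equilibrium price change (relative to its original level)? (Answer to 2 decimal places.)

+32.14

Initially, 27 - 4P = 3P - 1, so 28 = 7P and P = 4, Q = 11.
The new curves are Qd = 34 - 4P (demand) and Qs = 3P - 3 (supply).
Setting them equal: 34 - 4P = 3P - 3 → 37 = 7P, so P = 37/7 ≈ 5.2857 and Q = 90/7 ≈ 12.8571.
%ΔP = (5.2857 − 4) / 4 × 100 = +32.14%.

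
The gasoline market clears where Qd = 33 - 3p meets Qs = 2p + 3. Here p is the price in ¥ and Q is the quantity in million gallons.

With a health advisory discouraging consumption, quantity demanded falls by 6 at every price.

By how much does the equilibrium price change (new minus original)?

Before the shock: 33 - 3p = 2p + 3 ⇒ 30 = 5p ⇒ p = 6, Q = 15.
The new curves are Qd = 27 - 3p (demand) and Qs = 2p + 3 (supply).
New equilibrium: 27 - 3p = 2p + 3 ⇒ 24 = 5p ⇒ p = 4.8, Q = 12.6.
Δp = 4.8 − 6 = -1.2.

-1.2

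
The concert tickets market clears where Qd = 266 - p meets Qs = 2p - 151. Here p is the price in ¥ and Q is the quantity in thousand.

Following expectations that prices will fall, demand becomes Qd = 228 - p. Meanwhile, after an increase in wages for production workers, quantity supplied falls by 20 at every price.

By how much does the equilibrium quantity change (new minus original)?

Original equilibrium: 266 - p = 2p - 151 gives 417 = 3p, so p = 139 and Q = 127.
With the change applied: demand Qd = 228 - p, supply Qs = 2p - 171.
New equilibrium: 228 - p = 2p - 171 ⇒ 399 = 3p ⇒ p = 133, Q = 95.
ΔQ = 95 − 127 = -32.

-32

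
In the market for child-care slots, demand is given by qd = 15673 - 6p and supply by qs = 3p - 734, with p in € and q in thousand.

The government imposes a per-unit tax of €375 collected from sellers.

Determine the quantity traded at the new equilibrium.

Before the shock: 15673 - 6p = 3p - 734 ⇒ 16407 = 9p ⇒ p = 1823, q = 4735.
Since sellers keep the price net of the tax, the effective supply curve becomes qs = 3p - 1859.
Setting them equal: 15673 - 6p = 3p - 1859 → 17532 = 9p, so p = 1948 and q = 3985.

3985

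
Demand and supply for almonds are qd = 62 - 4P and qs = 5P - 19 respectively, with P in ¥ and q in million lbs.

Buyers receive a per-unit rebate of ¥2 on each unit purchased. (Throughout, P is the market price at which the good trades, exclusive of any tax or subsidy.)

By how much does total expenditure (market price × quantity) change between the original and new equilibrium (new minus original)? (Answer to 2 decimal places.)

Original equilibrium: 62 - 4P = 5P - 19 gives 81 = 9P, so P = 9 and q = 26.
Since buyers' out-of-pocket price is the market price minus the rebate, the effective demand curve becomes qd = 70 - 4P.
Clearing the new market: 70 - 4P = 5P - 19, so P = 89/9 ≈ 9.8889 and q = 274/9 ≈ 30.4444.
Expenditure moves from 9×26 = 234 to 9.8889×30.4444 = 301.0617; change = +67.06.

+67.06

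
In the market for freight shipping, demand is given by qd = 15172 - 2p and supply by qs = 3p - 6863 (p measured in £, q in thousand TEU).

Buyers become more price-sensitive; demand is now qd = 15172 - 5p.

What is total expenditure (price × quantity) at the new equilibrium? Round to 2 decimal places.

Original equilibrium: 15172 - 2p = 3p - 6863 gives 22035 = 5p, so p = 4407 and q = 6358.
After the shift, demand is qd = 15172 - 5p and supply is qs = 3p - 6863.
New equilibrium: 15172 - 5p = 3p - 6863 ⇒ 22035 = 8p ⇒ p = 2754.375, q = 1400.125.
New expenditure = 2754.375 × 1400.125 = 3856469.30.

3856469.30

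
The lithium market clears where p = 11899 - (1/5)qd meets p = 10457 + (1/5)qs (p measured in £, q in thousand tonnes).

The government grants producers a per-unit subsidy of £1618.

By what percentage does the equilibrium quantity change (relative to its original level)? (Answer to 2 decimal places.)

Solve the original market: 59495 - 5p = 5p - 52285, hence p = 11178 and q = 3605.
Since sellers receive the price plus the subsidy, the effective supply curve becomes qs = 5p - 44195.
New equilibrium: 59495 - 5p = 5p - 44195 ⇒ 103690 = 10p ⇒ p = 10369, q = 7650.
%Δq = (7650 − 3605) / 3605 × 100 = +112.21%.

+112.21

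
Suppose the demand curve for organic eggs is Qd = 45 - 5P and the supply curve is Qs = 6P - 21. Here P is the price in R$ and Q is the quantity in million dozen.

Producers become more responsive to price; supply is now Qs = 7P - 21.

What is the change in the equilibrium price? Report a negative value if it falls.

Initially, 45 - 5P = 6P - 21, so 66 = 11P and P = 6, Q = 15.
The new curves are Qd = 45 - 5P (demand) and Qs = 7P - 21 (supply).
New equilibrium: 45 - 5P = 7P - 21 ⇒ 66 = 12P ⇒ P = 5.5, Q = 17.5.
ΔP = 5.5 − 6 = -0.5.

-0.5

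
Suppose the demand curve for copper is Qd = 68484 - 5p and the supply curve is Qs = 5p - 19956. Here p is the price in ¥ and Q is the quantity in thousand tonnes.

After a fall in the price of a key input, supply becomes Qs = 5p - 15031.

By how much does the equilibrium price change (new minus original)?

-492.5

Initially, 68484 - 5p = 5p - 19956, so 88440 = 10p and p = 8844, Q = 24264.
After the shift, demand is Qd = 68484 - 5p and supply is Qs = 5p - 15031.
New equilibrium: 68484 - 5p = 5p - 15031 ⇒ 83515 = 10p ⇒ p = 8351.5, Q = 26726.5.
Δp = 8351.5 − 8844 = -492.5.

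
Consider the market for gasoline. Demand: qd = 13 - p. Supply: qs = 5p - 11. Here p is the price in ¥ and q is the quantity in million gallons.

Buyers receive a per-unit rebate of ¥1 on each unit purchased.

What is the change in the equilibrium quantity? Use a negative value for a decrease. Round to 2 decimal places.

Original equilibrium: 13 - p = 5p - 11 gives 24 = 6p, so p = 4 and q = 9.
Since buyers' out-of-pocket price is the market price minus the rebate, the effective demand curve becomes qd = 14 - p.
Clearing the new market: 14 - p = 5p - 11, so p = 25/6 ≈ 4.1667 and q = 59/6 ≈ 9.8333.
Δq = 9.8333 − 9 = +0.83.

+0.83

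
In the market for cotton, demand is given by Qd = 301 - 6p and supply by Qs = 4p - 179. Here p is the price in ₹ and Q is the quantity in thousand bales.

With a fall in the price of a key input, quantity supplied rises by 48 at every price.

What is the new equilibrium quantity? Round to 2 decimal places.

41.80

Initially, 301 - 6p = 4p - 179, so 480 = 10p and p = 48, Q = 13.
The shock moves the curves to Qd = 301 - 6p and Qs = 4p - 131.
Setting them equal: 301 - 6p = 4p - 131 → 432 = 10p, so p = 43.2 and Q = 41.8.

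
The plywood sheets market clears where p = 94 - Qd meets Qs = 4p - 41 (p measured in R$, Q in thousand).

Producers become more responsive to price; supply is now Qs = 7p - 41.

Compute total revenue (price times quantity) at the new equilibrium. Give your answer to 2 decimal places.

1301.48

Before the shock: 94 - p = 4p - 41 ⇒ 135 = 5p ⇒ p = 27, Q = 67.
The shock moves the curves to Qd = 94 - p and Qs = 7p - 41.
Equate the new curves: 94 - p = 7p - 41, giving 135 = 8p, p = 16.875, Q = 77.125.
New expenditure = 16.875 × 77.125 = 1301.48.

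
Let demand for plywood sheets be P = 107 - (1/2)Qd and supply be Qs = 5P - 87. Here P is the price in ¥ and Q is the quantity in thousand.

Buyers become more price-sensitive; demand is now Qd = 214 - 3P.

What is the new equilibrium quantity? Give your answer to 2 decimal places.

Initially, 214 - 2P = 5P - 87, so 301 = 7P and P = 43, Q = 128.
With the change applied: demand Qd = 214 - 3P, supply Qs = 5P - 87.
Setting them equal: 214 - 3P = 5P - 87 → 301 = 8P, so P = 37.625 and Q = 101.125.

101.13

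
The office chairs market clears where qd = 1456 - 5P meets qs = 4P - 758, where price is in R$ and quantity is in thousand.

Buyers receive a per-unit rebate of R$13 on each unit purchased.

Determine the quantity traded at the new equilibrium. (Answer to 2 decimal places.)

Original equilibrium: 1456 - 5P = 4P - 758 gives 2214 = 9P, so P = 246 and q = 226.
Since buyers' out-of-pocket price is the market price minus the rebate, the effective demand curve becomes qd = 1521 - 5P.
Equate the new curves: 1521 - 5P = 4P - 758, giving 2279 = 9P, P = 2279/9 ≈ 253.2222, q = 2294/9 ≈ 254.8889.

254.89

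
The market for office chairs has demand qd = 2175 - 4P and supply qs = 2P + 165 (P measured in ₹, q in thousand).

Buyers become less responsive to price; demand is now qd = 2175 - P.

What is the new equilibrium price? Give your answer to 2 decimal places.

Initially, 2175 - 4P = 2P + 165, so 2010 = 6P and P = 335, q = 835.
The shock moves the curves to qd = 2175 - P and qs = 2P + 165.
Setting them equal: 2175 - P = 2P + 165 → 2010 = 3P, so P = 670 and q = 1505.

670.00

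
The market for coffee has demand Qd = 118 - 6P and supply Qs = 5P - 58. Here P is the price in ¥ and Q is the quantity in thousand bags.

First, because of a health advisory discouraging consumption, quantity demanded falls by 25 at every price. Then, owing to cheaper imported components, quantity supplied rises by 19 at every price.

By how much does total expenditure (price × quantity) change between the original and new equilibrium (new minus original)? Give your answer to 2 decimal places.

-100.00

Original equilibrium: 118 - 6P = 5P - 58 gives 176 = 11P, so P = 16 and Q = 22.
The shock moves the curves to Qd = 93 - 6P and Qs = 5P - 39.
Equate the new curves: 93 - 6P = 5P - 39, giving 132 = 11P, P = 12, Q = 21.
Expenditure moves from 16×22 = 352 to 12×21 = 252; change = -100.00.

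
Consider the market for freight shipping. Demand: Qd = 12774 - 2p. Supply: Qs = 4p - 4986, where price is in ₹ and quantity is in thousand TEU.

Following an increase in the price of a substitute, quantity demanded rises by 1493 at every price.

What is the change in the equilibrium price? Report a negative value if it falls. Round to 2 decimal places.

+248.83

Initially, 12774 - 2p = 4p - 4986, so 17760 = 6p and p = 2960, Q = 6854.
The shock moves the curves to Qd = 14267 - 2p and Qs = 4p - 4986.
New equilibrium: 14267 - 2p = 4p - 4986 ⇒ 19253 = 6p ⇒ p = 19253/6 ≈ 3208.8333, Q = 23548/3 ≈ 7849.3333.
Δp = 3208.8333 − 2960 = +248.83.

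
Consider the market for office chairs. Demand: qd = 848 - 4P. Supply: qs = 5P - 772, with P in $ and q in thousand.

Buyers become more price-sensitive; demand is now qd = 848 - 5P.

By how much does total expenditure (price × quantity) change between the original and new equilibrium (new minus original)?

Before the shock: 848 - 4P = 5P - 772 ⇒ 1620 = 9P ⇒ P = 180, q = 128.
The shock moves the curves to qd = 848 - 5P and qs = 5P - 772.
Equate the new curves: 848 - 5P = 5P - 772, giving 1620 = 10P, P = 162, q = 38.
Expenditure moves from 180×128 = 23040 to 162×38 = 6156; change = -16884.

-16884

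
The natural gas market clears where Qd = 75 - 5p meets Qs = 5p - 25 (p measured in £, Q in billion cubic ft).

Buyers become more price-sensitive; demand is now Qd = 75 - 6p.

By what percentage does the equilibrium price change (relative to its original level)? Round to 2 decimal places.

Before the shock: 75 - 5p = 5p - 25 ⇒ 100 = 10p ⇒ p = 10, Q = 25.
The shock moves the curves to Qd = 75 - 6p and Qs = 5p - 25.
New equilibrium: 75 - 6p = 5p - 25 ⇒ 100 = 11p ⇒ p = 100/11 ≈ 9.0909, Q = 225/11 ≈ 20.4545.
%Δp = (9.0909 − 10) / 10 × 100 = -9.09%.

-9.09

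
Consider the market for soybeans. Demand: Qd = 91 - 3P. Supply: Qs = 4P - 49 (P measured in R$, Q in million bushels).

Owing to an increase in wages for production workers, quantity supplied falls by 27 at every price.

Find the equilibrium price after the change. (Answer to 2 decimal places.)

Before the shock: 91 - 3P = 4P - 49 ⇒ 140 = 7P ⇒ P = 20, Q = 31.
After the shift, demand is Qd = 91 - 3P and supply is Qs = 4P - 76.
Equate the new curves: 91 - 3P = 4P - 76, giving 167 = 7P, P = 167/7 ≈ 23.8571, Q = 136/7 ≈ 19.4286.

23.86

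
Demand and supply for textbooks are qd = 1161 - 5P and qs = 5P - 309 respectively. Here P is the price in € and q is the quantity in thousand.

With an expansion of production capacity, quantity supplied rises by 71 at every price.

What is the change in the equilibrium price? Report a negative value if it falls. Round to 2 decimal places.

-7.10

Initially, 1161 - 5P = 5P - 309, so 1470 = 10P and P = 147, q = 426.
The new curves are qd = 1161 - 5P (demand) and qs = 5P - 238 (supply).
Setting them equal: 1161 - 5P = 5P - 238 → 1399 = 10P, so P = 139.9 and q = 461.5.
ΔP = 139.9 − 147 = -7.10.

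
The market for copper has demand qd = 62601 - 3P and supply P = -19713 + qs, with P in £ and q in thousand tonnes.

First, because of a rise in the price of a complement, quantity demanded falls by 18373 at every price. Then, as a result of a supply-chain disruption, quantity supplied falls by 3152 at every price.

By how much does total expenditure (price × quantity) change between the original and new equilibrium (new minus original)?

Initially, 62601 - 3P = P + 19713, so 42888 = 4P and P = 10722, q = 30435.
After the shift, demand is qd = 44228 - 3P and supply is qs = P + 16561.
Setting them equal: 44228 - 3P = P + 16561 → 27667 = 4P, so P = 6916.75 and q = 23477.75.
Expenditure moves from 10722×30435 = 326324070 to 6916.75×23477.75 = 162389727.3125; change = -163934342.6875.

-163934342.6875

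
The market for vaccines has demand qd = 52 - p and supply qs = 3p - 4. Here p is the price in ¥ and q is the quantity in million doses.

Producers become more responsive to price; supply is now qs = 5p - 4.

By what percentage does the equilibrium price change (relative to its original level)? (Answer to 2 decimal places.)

-33.33

Original equilibrium: 52 - p = 3p - 4 gives 56 = 4p, so p = 14 and q = 38.
The new curves are qd = 52 - p (demand) and qs = 5p - 4 (supply).
Clearing the new market: 52 - p = 5p - 4, so p = 28/3 ≈ 9.3333 and q = 128/3 ≈ 42.6667.
%Δp = (9.3333 − 14) / 14 × 100 = -33.33%.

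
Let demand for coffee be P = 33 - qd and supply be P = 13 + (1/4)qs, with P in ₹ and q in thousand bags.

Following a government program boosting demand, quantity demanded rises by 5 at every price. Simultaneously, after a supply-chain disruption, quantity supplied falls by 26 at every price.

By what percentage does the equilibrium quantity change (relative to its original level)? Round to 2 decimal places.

-7.50

Solve the original market: 33 - P = 4P - 52, hence P = 17 and q = 16.
The new curves are qd = 38 - P (demand) and qs = 4P - 78 (supply).
Equate the new curves: 38 - P = 4P - 78, giving 116 = 5P, P = 23.2, q = 14.8.
%Δq = (14.8 − 16) / 16 × 100 = -7.50%.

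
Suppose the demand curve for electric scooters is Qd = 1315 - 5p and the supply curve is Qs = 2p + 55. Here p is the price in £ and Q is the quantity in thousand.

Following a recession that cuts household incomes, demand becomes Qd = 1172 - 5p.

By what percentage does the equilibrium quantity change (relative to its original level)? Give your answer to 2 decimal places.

-9.85

Original equilibrium: 1315 - 5p = 2p + 55 gives 1260 = 7p, so p = 180 and Q = 415.
The new curves are Qd = 1172 - 5p (demand) and Qs = 2p + 55 (supply).
Clearing the new market: 1172 - 5p = 2p + 55, so p = 1117/7 ≈ 159.5714 and Q = 2619/7 ≈ 374.1429.
%ΔQ = (374.1429 − 415) / 415 × 100 = -9.85%.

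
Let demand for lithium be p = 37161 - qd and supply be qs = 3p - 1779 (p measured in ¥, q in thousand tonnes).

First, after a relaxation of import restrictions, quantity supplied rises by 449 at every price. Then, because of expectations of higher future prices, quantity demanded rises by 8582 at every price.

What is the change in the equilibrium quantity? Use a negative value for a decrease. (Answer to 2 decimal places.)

+6548.75

Before the shock: 37161 - p = 3p - 1779 ⇒ 38940 = 4p ⇒ p = 9735, q = 27426.
With the change applied: demand qd = 45743 - p, supply qs = 3p - 1330.
Equate the new curves: 45743 - p = 3p - 1330, giving 47073 = 4p, p = 11768.25, q = 33974.75.
Δq = 33974.75 − 27426 = +6548.75.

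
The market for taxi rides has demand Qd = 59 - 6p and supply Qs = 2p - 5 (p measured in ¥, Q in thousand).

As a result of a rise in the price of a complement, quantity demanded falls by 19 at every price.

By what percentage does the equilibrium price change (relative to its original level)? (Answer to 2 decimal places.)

Initially, 59 - 6p = 2p - 5, so 64 = 8p and p = 8, Q = 11.
The new curves are Qd = 40 - 6p (demand) and Qs = 2p - 5 (supply).
Equate the new curves: 40 - 6p = 2p - 5, giving 45 = 8p, p = 5.625, Q = 6.25.
%Δp = (5.625 − 8) / 8 × 100 = -29.69%.

-29.69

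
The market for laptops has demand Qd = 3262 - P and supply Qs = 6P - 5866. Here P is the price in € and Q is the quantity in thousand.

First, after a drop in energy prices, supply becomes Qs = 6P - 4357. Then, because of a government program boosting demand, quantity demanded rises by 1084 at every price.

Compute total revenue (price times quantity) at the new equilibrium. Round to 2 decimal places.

3857560.35

Before the shock: 3262 - P = 6P - 5866 ⇒ 9128 = 7P ⇒ P = 1304, Q = 1958.
The new curves are Qd = 4346 - P (demand) and Qs = 6P - 4357 (supply).
Setting them equal: 4346 - P = 6P - 4357 → 8703 = 7P, so P = 8703/7 ≈ 1243.2857 and Q = 21719/7 ≈ 3102.7143.
New expenditure = 1243.2857 × 3102.7143 = 3857560.35.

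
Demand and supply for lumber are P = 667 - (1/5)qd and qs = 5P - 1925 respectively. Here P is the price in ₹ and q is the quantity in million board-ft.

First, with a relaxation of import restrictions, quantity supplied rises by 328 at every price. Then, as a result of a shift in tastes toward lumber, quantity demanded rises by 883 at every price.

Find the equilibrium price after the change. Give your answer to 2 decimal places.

581.50

Before the shock: 3335 - 5P = 5P - 1925 ⇒ 5260 = 10P ⇒ P = 526, q = 705.
The new curves are qd = 4218 - 5P (demand) and qs = 5P - 1597 (supply).
New equilibrium: 4218 - 5P = 5P - 1597 ⇒ 5815 = 10P ⇒ P = 581.5, q = 1310.5.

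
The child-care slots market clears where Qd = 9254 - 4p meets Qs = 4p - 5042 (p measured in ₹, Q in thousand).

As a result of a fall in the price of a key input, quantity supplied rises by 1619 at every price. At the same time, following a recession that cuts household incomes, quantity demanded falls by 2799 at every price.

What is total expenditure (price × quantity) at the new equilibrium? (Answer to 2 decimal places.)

Original equilibrium: 9254 - 4p = 4p - 5042 gives 14296 = 8p, so p = 1787 and Q = 2106.
The shock moves the curves to Qd = 6455 - 4p and Qs = 4p - 3423.
Setting them equal: 6455 - 4p = 4p - 3423 → 9878 = 8p, so p = 1234.75 and Q = 1516.
New expenditure = 1234.75 × 1516 = 1871881.00.

1871881.00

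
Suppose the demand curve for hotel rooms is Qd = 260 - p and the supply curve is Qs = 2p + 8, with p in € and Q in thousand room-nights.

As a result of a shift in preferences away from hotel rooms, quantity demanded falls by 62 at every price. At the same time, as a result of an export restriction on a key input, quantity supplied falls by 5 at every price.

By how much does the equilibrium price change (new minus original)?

-19

Before the shock: 260 - p = 2p + 8 ⇒ 252 = 3p ⇒ p = 84, Q = 176.
With the change applied: demand Qd = 198 - p, supply Qs = 2p + 3.
Setting them equal: 198 - p = 2p + 3 → 195 = 3p, so p = 65 and Q = 133.
Δp = 65 − 84 = -19.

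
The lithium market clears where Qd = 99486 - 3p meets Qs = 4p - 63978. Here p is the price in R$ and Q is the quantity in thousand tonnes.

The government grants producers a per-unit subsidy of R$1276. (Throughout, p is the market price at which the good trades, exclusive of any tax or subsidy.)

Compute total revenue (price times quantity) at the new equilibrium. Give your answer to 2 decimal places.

Initially, 99486 - 3p = 4p - 63978, so 163464 = 7p and p = 23352, Q = 29430.
Since sellers receive the price plus the subsidy, the effective supply curve becomes Qs = 4p - 58874.
Setting them equal: 99486 - 3p = 4p - 58874 → 158360 = 7p, so p = 158360/7 ≈ 22622.8571 and Q = 221322/7 ≈ 31617.4286.
New expenditure = 22622.8571 × 31617.4286 = 715276569.80.

715276569.80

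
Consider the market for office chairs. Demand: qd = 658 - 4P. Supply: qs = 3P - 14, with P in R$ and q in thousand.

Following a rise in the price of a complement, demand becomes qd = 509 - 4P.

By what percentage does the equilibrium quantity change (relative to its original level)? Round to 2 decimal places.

-23.31

Original equilibrium: 658 - 4P = 3P - 14 gives 672 = 7P, so P = 96 and q = 274.
With the change applied: demand qd = 509 - 4P, supply qs = 3P - 14.
Equate the new curves: 509 - 4P = 3P - 14, giving 523 = 7P, P = 523/7 ≈ 74.7143, q = 1471/7 ≈ 210.1429.
%Δq = (210.1429 − 274) / 274 × 100 = -23.31%.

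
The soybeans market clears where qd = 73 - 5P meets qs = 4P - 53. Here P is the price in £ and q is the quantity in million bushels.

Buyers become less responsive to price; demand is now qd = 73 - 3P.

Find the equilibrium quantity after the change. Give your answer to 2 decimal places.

19.00

Original equilibrium: 73 - 5P = 4P - 53 gives 126 = 9P, so P = 14 and q = 3.
The new curves are qd = 73 - 3P (demand) and qs = 4P - 53 (supply).
Setting them equal: 73 - 3P = 4P - 53 → 126 = 7P, so P = 18 and q = 19.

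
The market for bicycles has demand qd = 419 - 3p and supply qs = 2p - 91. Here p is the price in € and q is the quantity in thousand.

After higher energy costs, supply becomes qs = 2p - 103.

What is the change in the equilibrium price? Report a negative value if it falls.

+2.4

Original equilibrium: 419 - 3p = 2p - 91 gives 510 = 5p, so p = 102 and q = 113.
With the change applied: demand qd = 419 - 3p, supply qs = 2p - 103.
New equilibrium: 419 - 3p = 2p - 103 ⇒ 522 = 5p ⇒ p = 104.4, q = 105.8.
Δp = 104.4 − 102 = +2.4.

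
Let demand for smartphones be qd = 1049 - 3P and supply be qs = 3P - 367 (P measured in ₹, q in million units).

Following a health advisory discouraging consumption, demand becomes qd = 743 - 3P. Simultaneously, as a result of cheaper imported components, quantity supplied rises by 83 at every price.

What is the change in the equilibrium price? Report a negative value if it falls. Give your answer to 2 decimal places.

-64.83

Before the shock: 1049 - 3P = 3P - 367 ⇒ 1416 = 6P ⇒ P = 236, q = 341.
With the change applied: demand qd = 743 - 3P, supply qs = 3P - 284.
Clearing the new market: 743 - 3P = 3P - 284, so P = 1027/6 ≈ 171.1667 and q = 229.5.
ΔP = 171.1667 − 236 = -64.83.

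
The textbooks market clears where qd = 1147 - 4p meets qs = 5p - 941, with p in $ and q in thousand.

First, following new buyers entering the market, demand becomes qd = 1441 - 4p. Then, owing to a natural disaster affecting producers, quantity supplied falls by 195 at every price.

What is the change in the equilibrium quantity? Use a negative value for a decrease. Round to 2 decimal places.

+76.67

Initially, 1147 - 4p = 5p - 941, so 2088 = 9p and p = 232, q = 219.
With the change applied: demand qd = 1441 - 4p, supply qs = 5p - 1136.
Equate the new curves: 1441 - 4p = 5p - 1136, giving 2577 = 9p, p = 859/3 ≈ 286.3333, q = 887/3 ≈ 295.6667.
Δq = 295.6667 − 219 = +76.67.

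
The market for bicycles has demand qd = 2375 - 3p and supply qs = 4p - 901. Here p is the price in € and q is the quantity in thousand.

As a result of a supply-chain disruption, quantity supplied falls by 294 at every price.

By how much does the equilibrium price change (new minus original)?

+42

Solve the original market: 2375 - 3p = 4p - 901, hence p = 468 and q = 971.
The shock moves the curves to qd = 2375 - 3p and qs = 4p - 1195.
Equate the new curves: 2375 - 3p = 4p - 1195, giving 3570 = 7p, p = 510, q = 845.
Δp = 510 − 468 = +42.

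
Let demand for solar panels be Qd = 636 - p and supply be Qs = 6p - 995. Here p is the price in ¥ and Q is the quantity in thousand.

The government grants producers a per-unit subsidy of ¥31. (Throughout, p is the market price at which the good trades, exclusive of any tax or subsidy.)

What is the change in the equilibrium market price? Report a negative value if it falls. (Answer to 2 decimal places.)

Original equilibrium: 636 - p = 6p - 995 gives 1631 = 7p, so p = 233 and Q = 403.
Since sellers receive the price plus the subsidy, the effective supply curve becomes Qs = 6p - 809.
Clearing the new market: 636 - p = 6p - 809, so p = 1445/7 ≈ 206.4286 and Q = 3007/7 ≈ 429.5714.
Δp = 206.4286 − 233 = -26.57.

-26.57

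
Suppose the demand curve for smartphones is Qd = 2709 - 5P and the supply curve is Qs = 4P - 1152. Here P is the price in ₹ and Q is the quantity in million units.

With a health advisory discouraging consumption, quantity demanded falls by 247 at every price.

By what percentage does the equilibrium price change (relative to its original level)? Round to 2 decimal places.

Original equilibrium: 2709 - 5P = 4P - 1152 gives 3861 = 9P, so P = 429 and Q = 564.
After the shift, demand is Qd = 2462 - 5P and supply is Qs = 4P - 1152.
Clearing the new market: 2462 - 5P = 4P - 1152, so P = 3614/9 ≈ 401.5556 and Q = 4088/9 ≈ 454.2222.
%ΔP = (401.5556 − 429) / 429 × 100 = -6.40%.

-6.40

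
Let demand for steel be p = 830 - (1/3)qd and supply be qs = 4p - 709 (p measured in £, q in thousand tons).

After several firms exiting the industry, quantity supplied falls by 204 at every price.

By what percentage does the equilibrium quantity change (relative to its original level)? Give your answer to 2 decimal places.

-7.81

Initially, 2490 - 3p = 4p - 709, so 3199 = 7p and p = 457, q = 1119.
After the shift, demand is qd = 2490 - 3p and supply is qs = 4p - 913.
Equate the new curves: 2490 - 3p = 4p - 913, giving 3403 = 7p, p = 3403/7 ≈ 486.1429, q = 7221/7 ≈ 1031.5714.
%Δq = (1031.5714 − 1119) / 1119 × 100 = -7.81%.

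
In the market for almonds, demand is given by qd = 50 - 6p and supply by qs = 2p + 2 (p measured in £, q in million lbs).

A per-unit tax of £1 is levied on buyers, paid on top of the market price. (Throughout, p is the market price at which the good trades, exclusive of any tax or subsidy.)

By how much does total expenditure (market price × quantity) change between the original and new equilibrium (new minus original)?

Before the shock: 50 - 6p = 2p + 2 ⇒ 48 = 8p ⇒ p = 6, q = 14.
Since buyers pay the price plus the tax, the effective demand curve becomes qd = 44 - 6p.
New equilibrium: 44 - 6p = 2p + 2 ⇒ 42 = 8p ⇒ p = 5.25, q = 12.5.
Expenditure moves from 6×14 = 84 to 5.25×12.5 = 65.625; change = -18.375.

-18.375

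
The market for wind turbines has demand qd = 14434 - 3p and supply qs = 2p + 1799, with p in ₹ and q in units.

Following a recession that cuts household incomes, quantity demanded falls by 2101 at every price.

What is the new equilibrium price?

2106.8

Initially, 14434 - 3p = 2p + 1799, so 12635 = 5p and p = 2527, q = 6853.
The new curves are qd = 12333 - 3p (demand) and qs = 2p + 1799 (supply).
New equilibrium: 12333 - 3p = 2p + 1799 ⇒ 10534 = 5p ⇒ p = 2106.8, q = 6012.6.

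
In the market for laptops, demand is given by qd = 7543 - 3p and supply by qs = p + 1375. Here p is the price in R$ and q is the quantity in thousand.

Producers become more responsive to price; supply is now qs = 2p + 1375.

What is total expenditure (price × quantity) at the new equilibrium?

Initially, 7543 - 3p = p + 1375, so 6168 = 4p and p = 1542, q = 2917.
The new curves are qd = 7543 - 3p (demand) and qs = 2p + 1375 (supply).
New equilibrium: 7543 - 3p = 2p + 1375 ⇒ 6168 = 5p ⇒ p = 1233.6, q = 3842.2.
New expenditure = 1233.6 × 3842.2 = 4739737.92.

4739737.92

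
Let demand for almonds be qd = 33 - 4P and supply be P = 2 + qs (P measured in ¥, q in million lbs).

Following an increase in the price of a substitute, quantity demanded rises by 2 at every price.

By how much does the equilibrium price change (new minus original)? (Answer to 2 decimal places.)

+0.40

Before the shock: 33 - 4P = P - 2 ⇒ 35 = 5P ⇒ P = 7, q = 5.
With the change applied: demand qd = 35 - 4P, supply qs = P - 2.
Equate the new curves: 35 - 4P = P - 2, giving 37 = 5P, P = 7.4, q = 5.4.
ΔP = 7.4 − 7 = +0.40.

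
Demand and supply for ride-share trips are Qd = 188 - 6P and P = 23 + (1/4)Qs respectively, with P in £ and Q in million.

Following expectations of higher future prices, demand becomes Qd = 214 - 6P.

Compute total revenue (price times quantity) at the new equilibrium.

930.24

Before the shock: 188 - 6P = 4P - 92 ⇒ 280 = 10P ⇒ P = 28, Q = 20.
After the shift, demand is Qd = 214 - 6P and supply is Qs = 4P - 92.
New equilibrium: 214 - 6P = 4P - 92 ⇒ 306 = 10P ⇒ P = 30.6, Q = 30.4.
New expenditure = 30.6 × 30.4 = 930.24.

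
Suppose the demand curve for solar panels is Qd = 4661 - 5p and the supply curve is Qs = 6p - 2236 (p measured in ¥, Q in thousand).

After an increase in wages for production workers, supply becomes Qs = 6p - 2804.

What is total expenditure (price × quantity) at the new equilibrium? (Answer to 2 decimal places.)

860387.52

Solve the original market: 4661 - 5p = 6p - 2236, hence p = 627 and Q = 1526.
After the shift, demand is Qd = 4661 - 5p and supply is Qs = 6p - 2804.
New equilibrium: 4661 - 5p = 6p - 2804 ⇒ 7465 = 11p ⇒ p = 7465/11 ≈ 678.6364, Q = 13946/11 ≈ 1267.8182.
New expenditure = 678.6364 × 1267.8182 = 860387.52.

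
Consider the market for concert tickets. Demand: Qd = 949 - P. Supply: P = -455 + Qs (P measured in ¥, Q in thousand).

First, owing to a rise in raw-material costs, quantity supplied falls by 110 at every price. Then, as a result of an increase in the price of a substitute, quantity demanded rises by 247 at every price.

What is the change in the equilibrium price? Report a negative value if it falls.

Before the shock: 949 - P = P + 455 ⇒ 494 = 2P ⇒ P = 247, Q = 702.
With the change applied: demand Qd = 1196 - P, supply Qs = P + 345.
Clearing the new market: 1196 - P = P + 345, so P = 425.5 and Q = 770.5.
ΔP = 425.5 − 247 = +178.5.

+178.5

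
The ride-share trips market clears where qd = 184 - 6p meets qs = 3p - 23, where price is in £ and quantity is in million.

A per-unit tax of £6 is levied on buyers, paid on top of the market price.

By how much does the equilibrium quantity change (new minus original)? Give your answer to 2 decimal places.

Solve the original market: 184 - 6p = 3p - 23, hence p = 23 and q = 46.
Since buyers pay the price plus the tax, the effective demand curve becomes qd = 148 - 6p.
New equilibrium: 148 - 6p = 3p - 23 ⇒ 171 = 9p ⇒ p = 19, q = 34.
Δq = 34 − 46 = -12.00.

-12.00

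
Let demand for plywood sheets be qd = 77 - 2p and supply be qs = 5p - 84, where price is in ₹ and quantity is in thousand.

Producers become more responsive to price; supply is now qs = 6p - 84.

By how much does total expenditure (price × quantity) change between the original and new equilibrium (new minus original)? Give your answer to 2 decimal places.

+26.59

Initially, 77 - 2p = 5p - 84, so 161 = 7p and p = 23, q = 31.
The shock moves the curves to qd = 77 - 2p and qs = 6p - 84.
New equilibrium: 77 - 2p = 6p - 84 ⇒ 161 = 8p ⇒ p = 20.125, q = 36.75.
Expenditure moves from 23×31 = 713 to 20.125×36.75 = 739.59375; change = +26.59.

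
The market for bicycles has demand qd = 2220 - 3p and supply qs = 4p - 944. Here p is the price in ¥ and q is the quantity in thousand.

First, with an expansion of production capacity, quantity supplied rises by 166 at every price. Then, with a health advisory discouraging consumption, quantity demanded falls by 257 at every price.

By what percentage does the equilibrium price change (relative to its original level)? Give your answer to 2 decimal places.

-13.37

Before the shock: 2220 - 3p = 4p - 944 ⇒ 3164 = 7p ⇒ p = 452, q = 864.
The new curves are qd = 1963 - 3p (demand) and qs = 4p - 778 (supply).
Equate the new curves: 1963 - 3p = 4p - 778, giving 2741 = 7p, p = 2741/7 ≈ 391.5714, q = 5518/7 ≈ 788.2857.
%Δp = (391.5714 − 452) / 452 × 100 = -13.37%.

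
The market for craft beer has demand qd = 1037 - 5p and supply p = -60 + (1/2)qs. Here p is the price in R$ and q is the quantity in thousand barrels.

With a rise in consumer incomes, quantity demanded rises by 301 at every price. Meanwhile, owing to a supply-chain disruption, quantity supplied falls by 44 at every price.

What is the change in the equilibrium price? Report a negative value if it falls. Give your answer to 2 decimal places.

Original equilibrium: 1037 - 5p = 2p + 120 gives 917 = 7p, so p = 131 and q = 382.
With the change applied: demand qd = 1338 - 5p, supply qs = 2p + 76.
New equilibrium: 1338 - 5p = 2p + 76 ⇒ 1262 = 7p ⇒ p = 1262/7 ≈ 180.2857, q = 3056/7 ≈ 436.5714.
Δp = 180.2857 − 131 = +49.29.

+49.29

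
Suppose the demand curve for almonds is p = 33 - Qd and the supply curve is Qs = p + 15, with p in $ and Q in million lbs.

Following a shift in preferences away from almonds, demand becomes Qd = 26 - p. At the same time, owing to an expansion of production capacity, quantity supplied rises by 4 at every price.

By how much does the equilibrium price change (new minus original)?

Solve the original market: 33 - p = p + 15, hence p = 9 and Q = 24.
After the shift, demand is Qd = 26 - p and supply is Qs = p + 19.
Setting them equal: 26 - p = p + 19 → 7 = 2p, so p = 3.5 and Q = 22.5.
Δp = 3.5 − 9 = -5.5.

-5.5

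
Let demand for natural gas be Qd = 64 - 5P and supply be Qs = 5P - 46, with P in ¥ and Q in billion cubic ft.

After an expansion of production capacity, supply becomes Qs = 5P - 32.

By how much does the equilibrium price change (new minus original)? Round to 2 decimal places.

Solve the original market: 64 - 5P = 5P - 46, hence P = 11 and Q = 9.
After the shift, demand is Qd = 64 - 5P and supply is Qs = 5P - 32.
Setting them equal: 64 - 5P = 5P - 32 → 96 = 10P, so P = 9.6 and Q = 16.
ΔP = 9.6 − 11 = -1.40.

-1.40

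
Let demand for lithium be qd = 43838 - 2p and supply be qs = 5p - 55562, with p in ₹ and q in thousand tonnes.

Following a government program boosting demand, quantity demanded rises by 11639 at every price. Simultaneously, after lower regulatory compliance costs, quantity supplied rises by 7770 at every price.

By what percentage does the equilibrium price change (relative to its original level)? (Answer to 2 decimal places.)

+3.89

Original equilibrium: 43838 - 2p = 5p - 55562 gives 99400 = 7p, so p = 14200 and q = 15438.
The shock moves the curves to qd = 55477 - 2p and qs = 5p - 47792.
Setting them equal: 55477 - 2p = 5p - 47792 → 103269 = 7p, so p = 103269/7 ≈ 14752.7143 and q = 181801/7 ≈ 25971.5714.
%Δp = (14752.7143 − 14200) / 14200 × 100 = +3.89%.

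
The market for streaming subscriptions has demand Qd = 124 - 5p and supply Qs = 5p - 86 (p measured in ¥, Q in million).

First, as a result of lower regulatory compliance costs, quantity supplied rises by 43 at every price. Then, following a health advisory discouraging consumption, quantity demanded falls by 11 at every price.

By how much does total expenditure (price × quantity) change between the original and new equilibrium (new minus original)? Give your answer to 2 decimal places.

Solve the original market: 124 - 5p = 5p - 86, hence p = 21 and Q = 19.
The shock moves the curves to Qd = 113 - 5p and Qs = 5p - 43.
Setting them equal: 113 - 5p = 5p - 43 → 156 = 10p, so p = 15.6 and Q = 35.
Expenditure moves from 21×19 = 399 to 15.6×35 = 546; change = +147.00.

+147.00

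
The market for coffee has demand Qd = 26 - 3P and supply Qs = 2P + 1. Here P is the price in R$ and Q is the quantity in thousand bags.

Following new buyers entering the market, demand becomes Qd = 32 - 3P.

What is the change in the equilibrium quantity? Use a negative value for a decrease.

Before the shock: 26 - 3P = 2P + 1 ⇒ 25 = 5P ⇒ P = 5, Q = 11.
After the shift, demand is Qd = 32 - 3P and supply is Qs = 2P + 1.
Clearing the new market: 32 - 3P = 2P + 1, so P = 6.2 and Q = 13.4.
ΔQ = 13.4 − 11 = +2.4.

+2.4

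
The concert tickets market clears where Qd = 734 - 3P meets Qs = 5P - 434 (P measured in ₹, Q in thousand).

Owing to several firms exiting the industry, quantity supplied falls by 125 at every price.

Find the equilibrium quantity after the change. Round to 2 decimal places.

Original equilibrium: 734 - 3P = 5P - 434 gives 1168 = 8P, so P = 146 and Q = 296.
With the change applied: demand Qd = 734 - 3P, supply Qs = 5P - 559.
Clearing the new market: 734 - 3P = 5P - 559, so P = 161.625 and Q = 249.125.

249.13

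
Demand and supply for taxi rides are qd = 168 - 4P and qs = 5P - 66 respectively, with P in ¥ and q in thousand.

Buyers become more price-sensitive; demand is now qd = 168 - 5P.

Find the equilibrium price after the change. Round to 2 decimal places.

Solve the original market: 168 - 4P = 5P - 66, hence P = 26 and q = 64.
The new curves are qd = 168 - 5P (demand) and qs = 5P - 66 (supply).
Equate the new curves: 168 - 5P = 5P - 66, giving 234 = 10P, P = 23.4, q = 51.

23.40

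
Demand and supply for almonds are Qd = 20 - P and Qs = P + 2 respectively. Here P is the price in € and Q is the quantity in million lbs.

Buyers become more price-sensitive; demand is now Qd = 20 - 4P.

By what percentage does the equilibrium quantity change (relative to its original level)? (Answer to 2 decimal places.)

Before the shock: 20 - P = P + 2 ⇒ 18 = 2P ⇒ P = 9, Q = 11.
With the change applied: demand Qd = 20 - 4P, supply Qs = P + 2.
Setting them equal: 20 - 4P = P + 2 → 18 = 5P, so P = 3.6 and Q = 5.6.
%ΔQ = (5.6 − 11) / 11 × 100 = -49.09%.

-49.09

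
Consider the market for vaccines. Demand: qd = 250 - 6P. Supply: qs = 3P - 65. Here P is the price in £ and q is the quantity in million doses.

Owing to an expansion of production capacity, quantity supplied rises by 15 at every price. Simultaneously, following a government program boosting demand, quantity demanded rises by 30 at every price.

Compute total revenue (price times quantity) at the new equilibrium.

Initially, 250 - 6P = 3P - 65, so 315 = 9P and P = 35, q = 40.
After the shift, demand is qd = 280 - 6P and supply is qs = 3P - 50.
Setting them equal: 280 - 6P = 3P - 50 → 330 = 9P, so P = 110/3 ≈ 36.6667 and q = 60.
New expenditure = 36.6667 × 60 = 2200.

2200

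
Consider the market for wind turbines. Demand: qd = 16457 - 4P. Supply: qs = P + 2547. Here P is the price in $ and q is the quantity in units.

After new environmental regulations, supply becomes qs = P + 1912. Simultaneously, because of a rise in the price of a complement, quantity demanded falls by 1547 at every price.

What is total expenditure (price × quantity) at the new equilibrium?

Solve the original market: 16457 - 4P = P + 2547, hence P = 2782 and q = 5329.
With the change applied: demand qd = 14910 - 4P, supply qs = P + 1912.
Equate the new curves: 14910 - 4P = P + 1912, giving 12998 = 5P, P = 2599.6, q = 4511.6.
New expenditure = 2599.6 × 4511.6 = 11728355.36.

11728355.36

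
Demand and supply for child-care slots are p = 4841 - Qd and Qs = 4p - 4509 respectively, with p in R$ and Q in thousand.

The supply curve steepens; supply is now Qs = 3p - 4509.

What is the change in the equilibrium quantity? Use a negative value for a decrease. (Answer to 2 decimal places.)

-467.50

Solve the original market: 4841 - p = 4p - 4509, hence p = 1870 and Q = 2971.
With the change applied: demand Qd = 4841 - p, supply Qs = 3p - 4509.
Equate the new curves: 4841 - p = 3p - 4509, giving 9350 = 4p, p = 2337.5, Q = 2503.5.
ΔQ = 2503.5 − 2971 = -467.50.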